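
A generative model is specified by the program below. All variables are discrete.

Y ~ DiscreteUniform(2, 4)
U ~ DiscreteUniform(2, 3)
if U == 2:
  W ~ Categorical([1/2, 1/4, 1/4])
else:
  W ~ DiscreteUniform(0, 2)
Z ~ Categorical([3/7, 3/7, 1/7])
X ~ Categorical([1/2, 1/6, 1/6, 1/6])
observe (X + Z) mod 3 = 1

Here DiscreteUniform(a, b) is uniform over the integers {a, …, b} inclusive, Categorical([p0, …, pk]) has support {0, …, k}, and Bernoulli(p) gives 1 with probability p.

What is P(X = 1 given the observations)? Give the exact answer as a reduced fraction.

P(X = 1 | obs) = 3/16

Enumerate traces; 72 have nonzero weight after conditioning:
  (Y=2, U=2, W=0, Z=0, X=1) weight 1/168
  (Y=2, U=2, W=0, Z=1, X=0) weight 1/56
  (Y=2, U=2, W=0, Z=1, X=3) weight 1/168
  (Y=2, U=2, W=0, Z=2, X=2) weight 1/504
  (Y=2, U=2, W=1, Z=0, X=1) weight 1/336
  (Y=2, U=2, W=1, Z=1, X=0) weight 1/112
  (Y=2, U=2, W=1, Z=1, X=3) weight 1/336
  (Y=2, U=2, W=1, Z=2, X=2) weight 1/1008
  … 64 more
Group by X:
  weight(X=0) = 3/14
  weight(X=1) = 1/14
  weight(X=2) = 1/42
  weight(X=3) = 1/14
Total weight = 3/14 + 1/14 + 1/42 + 1/14 = 8/21
P(X=0 | obs) = 3/14 / 8/21 = 9/16
P(X=1 | obs) = 1/14 / 8/21 = 3/16
P(X=2 | obs) = 1/42 / 8/21 = 1/16
P(X=3 | obs) = 1/14 / 8/21 = 3/16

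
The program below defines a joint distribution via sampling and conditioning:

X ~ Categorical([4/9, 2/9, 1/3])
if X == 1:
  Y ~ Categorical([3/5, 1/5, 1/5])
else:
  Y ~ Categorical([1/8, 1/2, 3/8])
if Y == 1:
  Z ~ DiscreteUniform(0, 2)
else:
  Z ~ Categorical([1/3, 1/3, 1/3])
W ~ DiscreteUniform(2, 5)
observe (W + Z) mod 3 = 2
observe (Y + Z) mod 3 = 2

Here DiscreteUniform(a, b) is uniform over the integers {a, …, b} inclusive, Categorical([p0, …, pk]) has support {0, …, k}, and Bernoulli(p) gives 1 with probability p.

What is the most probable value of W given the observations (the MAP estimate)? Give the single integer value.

argmax_v P(W = v | obs) = 4

Enumerate traces; 12 have nonzero weight after conditioning:
  (X=0, Y=0, Z=2, W=3) weight 1/216
  (X=0, Y=1, Z=1, W=4) weight 1/54
  (X=0, Y=2, Z=0, W=2) weight 1/72
  (X=0, Y=2, Z=0, W=5) weight 1/72
  (X=1, Y=0, Z=2, W=3) weight 1/90
  (X=1, Y=1, Z=1, W=4) weight 1/270
  (X=1, Y=2, Z=0, W=2) weight 1/270
  (X=1, Y=2, Z=0, W=5) weight 1/270
  … 4 more
Group by W:
  weight(W=2) = 121/4320
  weight(W=3) = 83/4320
  weight(W=4) = 13/360
  weight(W=5) = 121/4320
Total weight = 121/4320 + 83/4320 + 13/360 + 121/4320 = 481/4320
P(W=2 | obs) = 121/4320 / 481/4320 = 121/481
P(W=3 | obs) = 83/4320 / 481/4320 = 83/481
P(W=4 | obs) = 13/360 / 481/4320 = 12/37
P(W=5 | obs) = 121/4320 / 481/4320 = 121/481
argmax = 4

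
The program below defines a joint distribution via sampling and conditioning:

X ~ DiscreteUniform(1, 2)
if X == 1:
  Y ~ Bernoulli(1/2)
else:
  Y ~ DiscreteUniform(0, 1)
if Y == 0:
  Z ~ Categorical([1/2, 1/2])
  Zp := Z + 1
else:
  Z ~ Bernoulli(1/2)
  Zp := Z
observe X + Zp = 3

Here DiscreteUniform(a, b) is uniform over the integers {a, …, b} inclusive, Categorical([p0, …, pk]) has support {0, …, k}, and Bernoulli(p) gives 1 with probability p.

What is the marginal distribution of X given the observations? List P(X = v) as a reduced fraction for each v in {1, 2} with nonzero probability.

Enumerate traces; 3 have nonzero weight after conditioning:
  (X=1, Y=0, Z=1) weight 1/8
  (X=2, Y=0, Z=0) weight 1/8
  (X=2, Y=1, Z=1) weight 1/8
Group by X:
  weight(X=1) = 1/8
  weight(X=2) = 1/4
Total weight = 1/8 + 1/4 = 3/8
P(X=1 | obs) = 1/8 / 3/8 = 1/3
P(X=2 | obs) = 1/4 / 3/8 = 2/3

P(X=1) = 1/3, P(X=2) = 2/3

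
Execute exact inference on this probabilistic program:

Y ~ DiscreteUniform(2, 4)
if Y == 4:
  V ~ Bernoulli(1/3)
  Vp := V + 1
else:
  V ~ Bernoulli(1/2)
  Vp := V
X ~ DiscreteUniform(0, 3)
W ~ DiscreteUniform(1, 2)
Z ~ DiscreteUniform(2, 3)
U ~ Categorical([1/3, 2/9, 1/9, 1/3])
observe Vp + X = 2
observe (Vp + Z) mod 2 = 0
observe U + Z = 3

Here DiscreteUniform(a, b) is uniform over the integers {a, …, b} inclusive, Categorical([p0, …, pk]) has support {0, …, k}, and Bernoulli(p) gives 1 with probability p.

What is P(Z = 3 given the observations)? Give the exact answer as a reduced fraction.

P(Z = 3 | obs) = 15/23

Enumerate traces; 12 have nonzero weight after conditioning:
  (Y=2, V=0, X=2, W=1, Z=2, U=1) weight 1/432
  (Y=2, V=0, X=2, W=2, Z=2, U=1) weight 1/432
  (Y=2, V=1, X=1, W=1, Z=3, U=0) weight 1/288
  (Y=2, V=1, X=1, W=2, Z=3, U=0) weight 1/288
  (Y=3, V=0, X=2, W=1, Z=2, U=1) weight 1/432
  (Y=3, V=0, X=2, W=2, Z=2, U=1) weight 1/432
  (Y=3, V=1, X=1, W=1, Z=3, U=0) weight 1/288
  (Y=3, V=1, X=1, W=2, Z=3, U=0) weight 1/288
  … 4 more
Group by Z:
  weight(Z=2) = 1/81
  weight(Z=3) = 5/216
Total weight = 1/81 + 5/216 = 23/648
P(Z=2 | obs) = 1/81 / 23/648 = 8/23
P(Z=3 | obs) = 5/216 / 23/648 = 15/23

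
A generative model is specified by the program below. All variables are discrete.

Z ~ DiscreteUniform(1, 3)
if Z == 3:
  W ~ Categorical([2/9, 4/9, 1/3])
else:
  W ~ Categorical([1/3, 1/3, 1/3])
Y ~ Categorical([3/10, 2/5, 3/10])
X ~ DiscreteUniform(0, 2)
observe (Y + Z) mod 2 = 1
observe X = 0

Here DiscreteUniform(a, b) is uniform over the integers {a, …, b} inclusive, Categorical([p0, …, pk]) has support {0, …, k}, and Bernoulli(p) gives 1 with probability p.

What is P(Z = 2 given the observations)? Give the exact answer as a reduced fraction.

Enumerate traces; 15 have nonzero weight after conditioning:
  (Z=1, W=0, Y=0, X=0) weight 1/90
  (Z=1, W=0, Y=2, X=0) weight 1/90
  (Z=1, W=1, Y=0, X=0) weight 1/90
  (Z=1, W=1, Y=2, X=0) weight 1/90
  (Z=1, W=2, Y=0, X=0) weight 1/90
  (Z=1, W=2, Y=2, X=0) weight 1/90
  (Z=2, W=0, Y=1, X=0) weight 2/135
  (Z=2, W=1, Y=1, X=0) weight 2/135
  (Z=3, W=0, Y=0, X=0) weight 1/135
  … 6 more
Group by Z:
  weight(Z=1) = 1/15
  weight(Z=2) = 2/45
  weight(Z=3) = 1/15
Total weight = 1/15 + 2/45 + 1/15 = 8/45
P(Z=1 | obs) = 1/15 / 8/45 = 3/8
P(Z=2 | obs) = 2/45 / 8/45 = 1/4
P(Z=3 | obs) = 1/15 / 8/45 = 3/8

P(Z = 2 | obs) = 1/4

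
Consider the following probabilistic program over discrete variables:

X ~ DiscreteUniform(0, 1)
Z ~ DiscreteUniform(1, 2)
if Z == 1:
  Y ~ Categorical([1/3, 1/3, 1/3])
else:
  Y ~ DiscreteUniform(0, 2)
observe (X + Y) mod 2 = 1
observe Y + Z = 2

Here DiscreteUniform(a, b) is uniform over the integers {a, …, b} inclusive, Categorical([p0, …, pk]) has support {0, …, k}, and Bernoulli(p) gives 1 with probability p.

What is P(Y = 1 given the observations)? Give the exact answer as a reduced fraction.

P(Y = 1 | obs) = 1/2

Enumerate traces; 2 have nonzero weight after conditioning:
  (X=0, Z=1, Y=1) weight 1/12
  (X=1, Z=2, Y=0) weight 1/12
Group by Y:
  weight(Y=0) = 1/12
  weight(Y=1) = 1/12
Total weight = 1/12 + 1/12 = 1/6
P(Y=0 | obs) = 1/12 / 1/6 = 1/2
P(Y=1 | obs) = 1/12 / 1/6 = 1/2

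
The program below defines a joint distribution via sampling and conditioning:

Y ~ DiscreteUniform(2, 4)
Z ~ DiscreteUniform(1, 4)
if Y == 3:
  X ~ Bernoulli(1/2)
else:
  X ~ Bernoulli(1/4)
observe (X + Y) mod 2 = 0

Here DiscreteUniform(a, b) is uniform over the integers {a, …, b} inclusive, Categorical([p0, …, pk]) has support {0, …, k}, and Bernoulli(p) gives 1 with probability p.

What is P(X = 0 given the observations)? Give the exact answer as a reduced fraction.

Enumerate traces; 12 have nonzero weight after conditioning:
  (Y=2, Z=1, X=0) weight 1/16
  (Y=2, Z=2, X=0) weight 1/16
  (Y=2, Z=3, X=0) weight 1/16
  (Y=2, Z=4, X=0) weight 1/16
  (Y=3, Z=1, X=1) weight 1/24
  (Y=3, Z=2, X=1) weight 1/24
  (Y=3, Z=3, X=1) weight 1/24
  (Y=3, Z=4, X=1) weight 1/24
  … 4 more
Group by X:
  weight(X=0) = 1/2
  weight(X=1) = 1/6
Total weight = 1/2 + 1/6 = 2/3
P(X=0 | obs) = 1/2 / 2/3 = 3/4
P(X=1 | obs) = 1/6 / 2/3 = 1/4

P(X = 0 | obs) = 3/4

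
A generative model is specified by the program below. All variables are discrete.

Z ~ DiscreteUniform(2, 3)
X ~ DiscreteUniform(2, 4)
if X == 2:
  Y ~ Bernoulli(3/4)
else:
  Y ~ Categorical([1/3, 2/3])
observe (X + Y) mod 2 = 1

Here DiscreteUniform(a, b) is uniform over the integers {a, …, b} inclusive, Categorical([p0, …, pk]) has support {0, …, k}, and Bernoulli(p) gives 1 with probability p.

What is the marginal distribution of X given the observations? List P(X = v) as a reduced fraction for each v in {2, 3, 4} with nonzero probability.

P(X=2) = 3/7, P(X=3) = 4/21, P(X=4) = 8/21

Enumerate traces; 6 have nonzero weight after conditioning:
  (Z=2, X=2, Y=1) weight 1/8
  (Z=2, X=3, Y=0) weight 1/18
  (Z=2, X=4, Y=1) weight 1/9
  (Z=3, X=2, Y=1) weight 1/8
  (Z=3, X=3, Y=0) weight 1/18
  (Z=3, X=4, Y=1) weight 1/9
Group by X:
  weight(X=2) = 1/4
  weight(X=3) = 1/9
  weight(X=4) = 2/9
Total weight = 1/4 + 1/9 + 2/9 = 7/12
P(X=2 | obs) = 1/4 / 7/12 = 3/7
P(X=3 | obs) = 1/9 / 7/12 = 4/21
P(X=4 | obs) = 2/9 / 7/12 = 8/21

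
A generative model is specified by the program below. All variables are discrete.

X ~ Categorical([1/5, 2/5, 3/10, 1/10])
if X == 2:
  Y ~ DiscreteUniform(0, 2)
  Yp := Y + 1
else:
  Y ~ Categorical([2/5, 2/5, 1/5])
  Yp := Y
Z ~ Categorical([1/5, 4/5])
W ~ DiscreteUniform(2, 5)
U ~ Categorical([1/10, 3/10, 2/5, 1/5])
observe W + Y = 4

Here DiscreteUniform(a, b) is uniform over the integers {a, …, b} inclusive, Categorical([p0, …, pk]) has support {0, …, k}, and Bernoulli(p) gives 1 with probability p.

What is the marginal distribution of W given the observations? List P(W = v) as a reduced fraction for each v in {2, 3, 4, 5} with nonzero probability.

Enumerate traces; 96 have nonzero weight after conditioning:
  (X=0, Y=0, Z=0, W=4, U=0) weight 1/2500
  (X=0, Y=0, Z=0, W=4, U=1) weight 3/2500
  (X=0, Y=0, Z=0, W=4, U=2) weight 1/625
  (X=0, Y=0, Z=0, W=4, U=3) weight 1/1250
  (X=0, Y=0, Z=1, W=4, U=0) weight 1/625
  (X=0, Y=0, Z=1, W=4, U=1) weight 3/625
  (X=0, Y=0, Z=1, W=4, U=2) weight 4/625
  (X=0, Y=0, Z=1, W=4, U=3) weight 2/625
  (X=0, Y=1, Z=0, W=3, U=0) weight 1/2500
  (X=0, Y=2, Z=0, W=2, U=0) weight 1/5000
  … 86 more
Group by W:
  weight(W=2) = 3/50
  weight(W=3) = 19/200
  weight(W=4) = 19/200
Total weight = 3/50 + 19/200 + 19/200 = 1/4
P(W=2 | obs) = 3/50 / 1/4 = 6/25
P(W=3 | obs) = 19/200 / 1/4 = 19/50
P(W=4 | obs) = 19/200 / 1/4 = 19/50

P(W=2) = 6/25, P(W=3) = 19/50, P(W=4) = 19/50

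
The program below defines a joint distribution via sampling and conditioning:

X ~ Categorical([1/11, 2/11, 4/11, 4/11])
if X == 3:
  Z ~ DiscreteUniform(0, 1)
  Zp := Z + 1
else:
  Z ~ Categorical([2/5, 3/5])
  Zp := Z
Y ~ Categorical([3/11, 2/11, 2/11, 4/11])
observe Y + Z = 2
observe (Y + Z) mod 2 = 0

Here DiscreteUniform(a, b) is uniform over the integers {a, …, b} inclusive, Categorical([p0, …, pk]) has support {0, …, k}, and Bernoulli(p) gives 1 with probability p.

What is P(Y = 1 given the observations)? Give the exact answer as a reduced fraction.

Enumerate traces; 8 have nonzero weight after conditioning:
  (X=0, Z=0, Y=2) weight 4/605
  (X=0, Z=1, Y=1) weight 6/605
  (X=1, Z=0, Y=2) weight 8/605
  (X=1, Z=1, Y=1) weight 12/605
  (X=2, Z=0, Y=2) weight 16/605
  (X=2, Z=1, Y=1) weight 24/605
  (X=3, Z=0, Y=2) weight 4/121
  (X=3, Z=1, Y=1) weight 4/121
Group by Y:
  weight(Y=1) = 62/605
  weight(Y=2) = 48/605
Total weight = 62/605 + 48/605 = 2/11
P(Y=1 | obs) = 62/605 / 2/11 = 31/55
P(Y=2 | obs) = 48/605 / 2/11 = 24/55

P(Y = 1 | obs) = 31/55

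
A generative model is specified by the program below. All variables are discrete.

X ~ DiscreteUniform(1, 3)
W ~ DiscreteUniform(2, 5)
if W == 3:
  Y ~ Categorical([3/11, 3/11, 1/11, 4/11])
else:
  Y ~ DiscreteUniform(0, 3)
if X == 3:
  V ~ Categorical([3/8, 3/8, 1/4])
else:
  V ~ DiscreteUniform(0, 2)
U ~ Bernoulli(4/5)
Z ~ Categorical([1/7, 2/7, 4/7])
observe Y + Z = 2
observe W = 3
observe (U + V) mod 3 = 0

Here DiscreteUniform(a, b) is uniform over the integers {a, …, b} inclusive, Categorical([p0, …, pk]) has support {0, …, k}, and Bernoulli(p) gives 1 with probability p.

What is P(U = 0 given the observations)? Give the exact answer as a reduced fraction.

P(U = 0 | obs) = 25/113

Enumerate traces; 18 have nonzero weight after conditioning:
  (X=1, W=3, Y=0, V=0, U=0, Z=2) weight 1/1155
  (X=1, W=3, Y=0, V=2, U=1, Z=2) weight 4/1155
  (X=1, W=3, Y=1, V=0, U=0, Z=1) weight 1/2310
  (X=1, W=3, Y=1, V=2, U=1, Z=1) weight 2/1155
  (X=1, W=3, Y=2, V=0, U=0, Z=0) weight 1/13860
  (X=1, W=3, Y=2, V=2, U=1, Z=0) weight 1/3465
  (X=2, W=3, Y=0, V=0, U=0, Z=2) weight 1/1155
  (X=2, W=3, Y=0, V=2, U=1, Z=2) weight 4/1155
  … 10 more
Group by U:
  weight(U=0) = 95/22176
  weight(U=1) = 19/1260
Total weight = 95/22176 + 19/1260 = 2147/110880
P(U=0 | obs) = 95/22176 / 2147/110880 = 25/113
P(U=1 | obs) = 19/1260 / 2147/110880 = 88/113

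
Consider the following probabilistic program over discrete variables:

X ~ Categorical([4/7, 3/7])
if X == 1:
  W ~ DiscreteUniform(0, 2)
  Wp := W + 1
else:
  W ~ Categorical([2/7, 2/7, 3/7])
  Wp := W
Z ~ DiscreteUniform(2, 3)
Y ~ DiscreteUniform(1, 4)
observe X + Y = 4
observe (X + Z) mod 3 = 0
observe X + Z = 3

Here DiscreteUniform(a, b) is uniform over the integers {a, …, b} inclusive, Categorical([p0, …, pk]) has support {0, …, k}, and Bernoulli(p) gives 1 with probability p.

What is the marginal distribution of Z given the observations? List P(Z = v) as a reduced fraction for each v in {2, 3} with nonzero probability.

P(Z=2) = 3/7, P(Z=3) = 4/7

Enumerate traces; 6 have nonzero weight after conditioning:
  (X=0, W=0, Z=3, Y=4) weight 1/49
  (X=0, W=1, Z=3, Y=4) weight 1/49
  (X=0, W=2, Z=3, Y=4) weight 3/98
  (X=1, W=0, Z=2, Y=3) weight 1/56
  (X=1, W=1, Z=2, Y=3) weight 1/56
  (X=1, W=2, Z=2, Y=3) weight 1/56
Group by Z:
  weight(Z=2) = 3/56
  weight(Z=3) = 1/14
Total weight = 3/56 + 1/14 = 1/8
P(Z=2 | obs) = 3/56 / 1/8 = 3/7
P(Z=3 | obs) = 1/14 / 1/8 = 4/7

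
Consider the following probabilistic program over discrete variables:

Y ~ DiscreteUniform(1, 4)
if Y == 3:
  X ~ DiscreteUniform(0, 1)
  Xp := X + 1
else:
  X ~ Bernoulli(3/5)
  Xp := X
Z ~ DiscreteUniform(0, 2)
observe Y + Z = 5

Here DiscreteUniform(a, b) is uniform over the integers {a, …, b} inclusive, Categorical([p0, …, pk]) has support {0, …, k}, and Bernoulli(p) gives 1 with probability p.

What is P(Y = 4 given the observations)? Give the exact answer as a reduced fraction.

P(Y = 4 | obs) = 1/2

Enumerate traces; 4 have nonzero weight after conditioning:
  (Y=3, X=0, Z=2) weight 1/24
  (Y=3, X=1, Z=2) weight 1/24
  (Y=4, X=0, Z=1) weight 1/30
  (Y=4, X=1, Z=1) weight 1/20
Group by Y:
  weight(Y=3) = 1/12
  weight(Y=4) = 1/12
Total weight = 1/12 + 1/12 = 1/6
P(Y=3 | obs) = 1/12 / 1/6 = 1/2
P(Y=4 | obs) = 1/12 / 1/6 = 1/2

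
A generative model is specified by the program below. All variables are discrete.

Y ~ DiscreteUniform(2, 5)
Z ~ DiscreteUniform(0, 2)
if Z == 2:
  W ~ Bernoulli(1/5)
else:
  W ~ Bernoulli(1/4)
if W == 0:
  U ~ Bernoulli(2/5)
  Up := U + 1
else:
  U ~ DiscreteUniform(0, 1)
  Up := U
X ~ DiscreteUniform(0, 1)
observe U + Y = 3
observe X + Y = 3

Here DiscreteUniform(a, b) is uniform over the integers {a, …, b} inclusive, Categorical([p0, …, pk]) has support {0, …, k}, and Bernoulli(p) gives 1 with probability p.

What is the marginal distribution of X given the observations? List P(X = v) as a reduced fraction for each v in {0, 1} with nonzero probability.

Enumerate traces; 12 have nonzero weight after conditioning:
  (Y=2, Z=0, W=0, U=1, X=1) weight 1/80
  (Y=2, Z=0, W=1, U=1, X=1) weight 1/192
  (Y=2, Z=1, W=0, U=1, X=1) weight 1/80
  (Y=2, Z=1, W=1, U=1, X=1) weight 1/192
  (Y=2, Z=2, W=0, U=1, X=1) weight 1/75
  (Y=2, Z=2, W=1, U=1, X=1) weight 1/240
  (Y=3, Z=0, W=0, U=0, X=0) weight 3/160
  (Y=3, Z=0, W=1, U=0, X=0) weight 1/192
  … 4 more
Group by X:
  weight(X=0) = 173/2400
  weight(X=1) = 127/2400
Total weight = 173/2400 + 127/2400 = 1/8
P(X=0 | obs) = 173/2400 / 1/8 = 173/300
P(X=1 | obs) = 127/2400 / 1/8 = 127/300

P(X=0) = 173/300, P(X=1) = 127/300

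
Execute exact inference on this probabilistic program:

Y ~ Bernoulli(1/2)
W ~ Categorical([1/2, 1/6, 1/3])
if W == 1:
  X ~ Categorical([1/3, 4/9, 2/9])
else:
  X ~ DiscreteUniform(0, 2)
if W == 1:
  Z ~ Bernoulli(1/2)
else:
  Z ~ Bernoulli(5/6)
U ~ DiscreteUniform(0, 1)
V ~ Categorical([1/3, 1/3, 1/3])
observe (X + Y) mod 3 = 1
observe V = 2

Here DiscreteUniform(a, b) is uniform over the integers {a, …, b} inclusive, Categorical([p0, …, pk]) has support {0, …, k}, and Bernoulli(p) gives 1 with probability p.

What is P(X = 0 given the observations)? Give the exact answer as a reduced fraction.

P(X = 0 | obs) = 18/37

Enumerate traces; 24 have nonzero weight after conditioning:
  (Y=0, W=0, X=1, Z=0, U=0, V=2) weight 1/432
  (Y=0, W=0, X=1, Z=0, U=1, V=2) weight 1/432
  (Y=0, W=0, X=1, Z=1, U=0, V=2) weight 5/432
  (Y=0, W=0, X=1, Z=1, U=1, V=2) weight 5/432
  (Y=0, W=1, X=1, Z=0, U=0, V=2) weight 1/324
  (Y=0, W=1, X=1, Z=0, U=1, V=2) weight 1/324
  (Y=0, W=1, X=1, Z=1, U=0, V=2) weight 1/324
  (Y=0, W=1, X=1, Z=1, U=1, V=2) weight 1/324
  (Y=1, W=0, X=0, Z=0, U=0, V=2) weight 1/432
  … 15 more
Group by X:
  weight(X=0) = 1/18
  weight(X=1) = 19/324
Total weight = 1/18 + 19/324 = 37/324
P(X=0 | obs) = 1/18 / 37/324 = 18/37
P(X=1 | obs) = 19/324 / 37/324 = 19/37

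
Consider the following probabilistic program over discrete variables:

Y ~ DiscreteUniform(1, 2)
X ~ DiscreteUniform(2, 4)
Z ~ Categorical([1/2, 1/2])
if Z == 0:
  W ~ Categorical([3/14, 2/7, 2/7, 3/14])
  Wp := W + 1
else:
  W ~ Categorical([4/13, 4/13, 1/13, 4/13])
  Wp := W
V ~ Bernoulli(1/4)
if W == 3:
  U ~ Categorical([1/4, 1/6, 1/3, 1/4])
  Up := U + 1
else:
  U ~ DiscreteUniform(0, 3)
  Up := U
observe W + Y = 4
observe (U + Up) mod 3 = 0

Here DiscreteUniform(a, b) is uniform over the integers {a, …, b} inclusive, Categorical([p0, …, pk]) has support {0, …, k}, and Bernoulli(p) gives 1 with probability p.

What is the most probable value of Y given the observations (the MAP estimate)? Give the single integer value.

argmax_v P(Y = v | obs) = 2

Enumerate traces; 36 have nonzero weight after conditioning:
  (Y=1, X=2, Z=0, W=3, V=0, U=1) weight 1/448
  (Y=1, X=2, Z=0, W=3, V=1, U=1) weight 1/1344
  (Y=1, X=2, Z=1, W=3, V=0, U=1) weight 1/312
  (Y=1, X=2, Z=1, W=3, V=1, U=1) weight 1/936
  (Y=1, X=3, Z=0, W=3, V=0, U=1) weight 1/448
  (Y=1, X=3, Z=0, W=3, V=1, U=1) weight 1/1344
  (Y=1, X=3, Z=1, W=3, V=0, U=1) weight 1/312
  (Y=1, X=3, Z=1, W=3, V=1, U=1) weight 1/936
  (Y=2, X=2, Z=0, W=2, V=0, U=0) weight 1/224
  … 27 more
Group by Y:
  weight(Y=1) = 95/4368
  weight(Y=2) = 33/728
Total weight = 95/4368 + 33/728 = 293/4368
P(Y=1 | obs) = 95/4368 / 293/4368 = 95/293
P(Y=2 | obs) = 33/728 / 293/4368 = 198/293
argmax = 2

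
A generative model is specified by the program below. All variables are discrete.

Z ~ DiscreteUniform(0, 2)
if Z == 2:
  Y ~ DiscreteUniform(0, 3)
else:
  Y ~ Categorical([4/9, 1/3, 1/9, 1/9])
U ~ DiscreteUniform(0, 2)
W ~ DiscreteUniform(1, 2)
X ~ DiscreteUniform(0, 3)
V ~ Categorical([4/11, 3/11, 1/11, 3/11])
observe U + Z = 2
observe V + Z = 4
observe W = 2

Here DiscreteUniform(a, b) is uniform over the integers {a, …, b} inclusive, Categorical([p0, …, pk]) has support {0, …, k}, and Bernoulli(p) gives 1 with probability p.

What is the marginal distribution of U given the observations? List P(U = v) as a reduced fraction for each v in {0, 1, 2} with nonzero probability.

Enumerate traces; 32 have nonzero weight after conditioning:
  (Z=1, Y=0, U=1, W=2, X=0, V=3) weight 1/594
  (Z=1, Y=0, U=1, W=2, X=1, V=3) weight 1/594
  (Z=1, Y=0, U=1, W=2, X=2, V=3) weight 1/594
  (Z=1, Y=0, U=1, W=2, X=3, V=3) weight 1/594
  (Z=1, Y=1, U=1, W=2, X=0, V=3) weight 1/792
  (Z=1, Y=1, U=1, W=2, X=1, V=3) weight 1/792
  (Z=1, Y=1, U=1, W=2, X=2, V=3) weight 1/792
  (Z=1, Y=1, U=1, W=2, X=3, V=3) weight 1/792
  (Z=2, Y=0, U=0, W=2, X=0, V=2) weight 1/3168
  … 23 more
Group by U:
  weight(U=0) = 1/198
  weight(U=1) = 1/66
Total weight = 1/198 + 1/66 = 2/99
P(U=0 | obs) = 1/198 / 2/99 = 1/4
P(U=1 | obs) = 1/66 / 2/99 = 3/4

P(U=0) = 1/4, P(U=1) = 3/4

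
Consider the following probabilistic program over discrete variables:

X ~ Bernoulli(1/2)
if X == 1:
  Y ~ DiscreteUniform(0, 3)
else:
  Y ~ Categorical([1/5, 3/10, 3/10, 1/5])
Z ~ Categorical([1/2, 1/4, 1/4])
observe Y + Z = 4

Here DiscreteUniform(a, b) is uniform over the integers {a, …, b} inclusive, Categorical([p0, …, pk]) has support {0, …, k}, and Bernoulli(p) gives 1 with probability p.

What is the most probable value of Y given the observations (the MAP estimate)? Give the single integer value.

Enumerate traces; 4 have nonzero weight after conditioning:
  (X=0, Y=2, Z=2) weight 3/80
  (X=0, Y=3, Z=1) weight 1/40
  (X=1, Y=2, Z=2) weight 1/32
  (X=1, Y=3, Z=1) weight 1/32
Group by Y:
  weight(Y=2) = 11/160
  weight(Y=3) = 9/160
Total weight = 11/160 + 9/160 = 1/8
P(Y=2 | obs) = 11/160 / 1/8 = 11/20
P(Y=3 | obs) = 9/160 / 1/8 = 9/20
argmax = 2

argmax_v P(Y = v | obs) = 2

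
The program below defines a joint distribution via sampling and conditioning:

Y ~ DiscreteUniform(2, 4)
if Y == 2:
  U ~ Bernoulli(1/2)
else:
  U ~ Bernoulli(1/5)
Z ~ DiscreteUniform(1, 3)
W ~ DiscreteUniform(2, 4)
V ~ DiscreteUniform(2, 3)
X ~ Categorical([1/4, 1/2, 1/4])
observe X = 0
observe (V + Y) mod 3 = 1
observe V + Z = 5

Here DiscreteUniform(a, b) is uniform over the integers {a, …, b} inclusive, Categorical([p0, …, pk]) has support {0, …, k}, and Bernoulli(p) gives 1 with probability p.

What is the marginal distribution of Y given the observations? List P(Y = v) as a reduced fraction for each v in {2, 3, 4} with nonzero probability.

Enumerate traces; 12 have nonzero weight after conditioning:
  (Y=2, U=0, Z=3, W=2, V=2, X=0) weight 1/432
  (Y=2, U=0, Z=3, W=3, V=2, X=0) weight 1/432
  (Y=2, U=0, Z=3, W=4, V=2, X=0) weight 1/432
  (Y=2, U=1, Z=3, W=2, V=2, X=0) weight 1/432
  (Y=2, U=1, Z=3, W=3, V=2, X=0) weight 1/432
  (Y=2, U=1, Z=3, W=4, V=2, X=0) weight 1/432
  (Y=4, U=0, Z=2, W=2, V=3, X=0) weight 1/270
  (Y=4, U=0, Z=2, W=3, V=3, X=0) weight 1/270
  … 4 more
Group by Y:
  weight(Y=2) = 1/72
  weight(Y=4) = 1/72
Total weight = 1/72 + 1/72 = 1/36
P(Y=2 | obs) = 1/72 / 1/36 = 1/2
P(Y=4 | obs) = 1/72 / 1/36 = 1/2

P(Y=2) = 1/2, P(Y=4) = 1/2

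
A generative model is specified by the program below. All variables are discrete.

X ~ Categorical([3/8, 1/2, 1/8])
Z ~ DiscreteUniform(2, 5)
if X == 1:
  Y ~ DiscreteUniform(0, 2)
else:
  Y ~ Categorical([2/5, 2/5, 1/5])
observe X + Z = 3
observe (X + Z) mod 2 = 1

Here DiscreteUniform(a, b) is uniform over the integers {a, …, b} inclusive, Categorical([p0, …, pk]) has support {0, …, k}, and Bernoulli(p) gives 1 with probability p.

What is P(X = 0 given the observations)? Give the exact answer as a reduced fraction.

Enumerate traces; 6 have nonzero weight after conditioning:
  (X=0, Z=3, Y=0) weight 3/80
  (X=0, Z=3, Y=1) weight 3/80
  (X=0, Z=3, Y=2) weight 3/160
  (X=1, Z=2, Y=0) weight 1/24
  (X=1, Z=2, Y=1) weight 1/24
  (X=1, Z=2, Y=2) weight 1/24
Group by X:
  weight(X=0) = 3/32
  weight(X=1) = 1/8
Total weight = 3/32 + 1/8 = 7/32
P(X=0 | obs) = 3/32 / 7/32 = 3/7
P(X=1 | obs) = 1/8 / 7/32 = 4/7

P(X = 0 | obs) = 3/7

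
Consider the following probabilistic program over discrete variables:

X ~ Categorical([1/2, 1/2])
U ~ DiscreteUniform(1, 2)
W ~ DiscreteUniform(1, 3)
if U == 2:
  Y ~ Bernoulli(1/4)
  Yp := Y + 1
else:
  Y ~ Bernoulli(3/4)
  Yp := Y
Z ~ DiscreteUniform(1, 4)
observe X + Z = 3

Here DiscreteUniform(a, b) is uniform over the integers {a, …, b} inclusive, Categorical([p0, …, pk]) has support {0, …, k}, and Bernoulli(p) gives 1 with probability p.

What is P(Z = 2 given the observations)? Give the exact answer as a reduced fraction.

P(Z = 2 | obs) = 1/2

Enumerate traces; 24 have nonzero weight after conditioning:
  (X=0, U=1, W=1, Y=0, Z=3) weight 1/192
  (X=0, U=1, W=1, Y=1, Z=3) weight 1/64
  (X=0, U=1, W=2, Y=0, Z=3) weight 1/192
  (X=0, U=1, W=2, Y=1, Z=3) weight 1/64
  (X=0, U=1, W=3, Y=0, Z=3) weight 1/192
  (X=0, U=1, W=3, Y=1, Z=3) weight 1/64
  (X=0, U=2, W=1, Y=0, Z=3) weight 1/64
  (X=0, U=2, W=1, Y=1, Z=3) weight 1/192
  (X=1, U=1, W=1, Y=0, Z=2) weight 1/192
  … 15 more
Group by Z:
  weight(Z=2) = 1/8
  weight(Z=3) = 1/8
Total weight = 1/8 + 1/8 = 1/4
P(Z=2 | obs) = 1/8 / 1/4 = 1/2
P(Z=3 | obs) = 1/8 / 1/4 = 1/2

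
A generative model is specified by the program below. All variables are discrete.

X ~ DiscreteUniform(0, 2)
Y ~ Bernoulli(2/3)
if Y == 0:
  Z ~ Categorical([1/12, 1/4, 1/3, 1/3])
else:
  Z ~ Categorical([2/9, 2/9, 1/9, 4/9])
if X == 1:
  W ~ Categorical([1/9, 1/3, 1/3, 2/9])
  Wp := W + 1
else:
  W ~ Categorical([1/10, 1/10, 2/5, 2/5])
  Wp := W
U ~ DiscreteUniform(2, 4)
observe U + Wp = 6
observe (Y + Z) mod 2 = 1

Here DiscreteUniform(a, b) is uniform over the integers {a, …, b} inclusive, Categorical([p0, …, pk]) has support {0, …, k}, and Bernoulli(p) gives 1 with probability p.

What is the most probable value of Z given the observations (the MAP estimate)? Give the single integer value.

argmax_v P(Z = v | obs) = 0

Enumerate traces; 28 have nonzero weight after conditioning:
  (X=0, Y=0, Z=1, W=2, U=4) weight 1/270
  (X=0, Y=0, Z=1, W=3, U=3) weight 1/270
  (X=0, Y=0, Z=3, W=2, U=4) weight 2/405
  (X=0, Y=0, Z=3, W=3, U=3) weight 2/405
  (X=0, Y=1, Z=0, W=2, U=4) weight 8/1215
  (X=0, Y=1, Z=0, W=3, U=3) weight 8/1215
  (X=0, Y=1, Z=2, W=2, U=4) weight 4/1215
  (X=0, Y=1, Z=2, W=3, U=3) weight 4/1215
  … 20 more
Group by Z:
  weight(Z=0) = 448/10935
  weight(Z=1) = 28/1215
  weight(Z=2) = 224/10935
  weight(Z=3) = 112/3645
Total weight = 448/10935 + 28/1215 + 224/10935 + 112/3645 = 28/243
P(Z=0 | obs) = 448/10935 / 28/243 = 16/45
P(Z=1 | obs) = 28/1215 / 28/243 = 1/5
P(Z=2 | obs) = 224/10935 / 28/243 = 8/45
P(Z=3 | obs) = 112/3645 / 28/243 = 4/15
argmax = 0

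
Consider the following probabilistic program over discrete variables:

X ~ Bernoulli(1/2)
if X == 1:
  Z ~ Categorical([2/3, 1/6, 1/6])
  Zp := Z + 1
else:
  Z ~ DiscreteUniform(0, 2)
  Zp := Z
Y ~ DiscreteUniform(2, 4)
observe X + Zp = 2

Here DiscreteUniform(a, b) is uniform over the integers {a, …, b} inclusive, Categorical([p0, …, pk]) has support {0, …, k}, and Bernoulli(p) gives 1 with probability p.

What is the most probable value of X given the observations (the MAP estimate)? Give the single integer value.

Enumerate traces; 6 have nonzero weight after conditioning:
  (X=0, Z=2, Y=2) weight 1/18
  (X=0, Z=2, Y=3) weight 1/18
  (X=0, Z=2, Y=4) weight 1/18
  (X=1, Z=0, Y=2) weight 1/9
  (X=1, Z=0, Y=3) weight 1/9
  (X=1, Z=0, Y=4) weight 1/9
Group by X:
  weight(X=0) = 1/6
  weight(X=1) = 1/3
Total weight = 1/6 + 1/3 = 1/2
P(X=0 | obs) = 1/6 / 1/2 = 1/3
P(X=1 | obs) = 1/3 / 1/2 = 2/3
argmax = 1

argmax_v P(X = v | obs) = 1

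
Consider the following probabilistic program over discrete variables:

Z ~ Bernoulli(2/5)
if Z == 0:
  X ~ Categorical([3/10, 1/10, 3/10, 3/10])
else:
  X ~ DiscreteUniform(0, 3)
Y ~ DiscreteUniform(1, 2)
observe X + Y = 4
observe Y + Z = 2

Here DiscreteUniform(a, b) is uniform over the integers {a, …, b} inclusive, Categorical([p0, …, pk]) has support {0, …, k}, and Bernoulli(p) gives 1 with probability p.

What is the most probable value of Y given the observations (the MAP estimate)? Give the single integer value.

argmax_v P(Y = v | obs) = 2

Enumerate traces; 2 have nonzero weight after conditioning:
  (Z=0, X=2, Y=2) weight 9/100
  (Z=1, X=3, Y=1) weight 1/20
Group by Y:
  weight(Y=1) = 1/20
  weight(Y=2) = 9/100
Total weight = 1/20 + 9/100 = 7/50
P(Y=1 | obs) = 1/20 / 7/50 = 5/14
P(Y=2 | obs) = 9/100 / 7/50 = 9/14
argmax = 2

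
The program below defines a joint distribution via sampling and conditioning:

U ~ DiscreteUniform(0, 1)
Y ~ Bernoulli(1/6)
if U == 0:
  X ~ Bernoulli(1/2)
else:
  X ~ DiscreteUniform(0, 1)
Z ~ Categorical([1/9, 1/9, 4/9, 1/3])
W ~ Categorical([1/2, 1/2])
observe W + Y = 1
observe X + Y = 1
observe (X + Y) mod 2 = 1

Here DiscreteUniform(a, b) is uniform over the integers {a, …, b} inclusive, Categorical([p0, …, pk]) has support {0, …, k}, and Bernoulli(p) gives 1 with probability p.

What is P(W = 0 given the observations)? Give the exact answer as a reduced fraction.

Enumerate traces; 16 have nonzero weight after conditioning:
  (U=0, Y=0, X=1, Z=0, W=1) weight 5/432
  (U=0, Y=0, X=1, Z=1, W=1) weight 5/432
  (U=0, Y=0, X=1, Z=2, W=1) weight 5/108
  (U=0, Y=0, X=1, Z=3, W=1) weight 5/144
  (U=0, Y=1, X=0, Z=0, W=0) weight 1/432
  (U=0, Y=1, X=0, Z=1, W=0) weight 1/432
  (U=0, Y=1, X=0, Z=2, W=0) weight 1/108
  (U=0, Y=1, X=0, Z=3, W=0) weight 1/144
  … 8 more
Group by W:
  weight(W=0) = 1/24
  weight(W=1) = 5/24
Total weight = 1/24 + 5/24 = 1/4
P(W=0 | obs) = 1/24 / 1/4 = 1/6
P(W=1 | obs) = 5/24 / 1/4 = 5/6

P(W = 0 | obs) = 1/6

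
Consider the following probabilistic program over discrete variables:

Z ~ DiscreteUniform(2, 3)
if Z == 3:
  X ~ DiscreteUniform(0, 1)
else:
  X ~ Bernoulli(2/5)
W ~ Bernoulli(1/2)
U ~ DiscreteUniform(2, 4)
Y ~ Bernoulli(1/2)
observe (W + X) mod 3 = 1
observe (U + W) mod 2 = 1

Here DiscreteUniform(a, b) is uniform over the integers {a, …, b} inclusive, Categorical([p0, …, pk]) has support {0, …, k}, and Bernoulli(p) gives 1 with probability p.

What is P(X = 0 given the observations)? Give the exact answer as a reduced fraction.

P(X = 0 | obs) = 22/31

Enumerate traces; 12 have nonzero weight after conditioning:
  (Z=2, X=0, W=1, U=2, Y=0) weight 1/40
  (Z=2, X=0, W=1, U=2, Y=1) weight 1/40
  (Z=2, X=0, W=1, U=4, Y=0) weight 1/40
  (Z=2, X=0, W=1, U=4, Y=1) weight 1/40
  (Z=2, X=1, W=0, U=3, Y=0) weight 1/60
  (Z=2, X=1, W=0, U=3, Y=1) weight 1/60
  (Z=3, X=0, W=1, U=2, Y=0) weight 1/48
  (Z=3, X=0, W=1, U=2, Y=1) weight 1/48
  … 4 more
Group by X:
  weight(X=0) = 11/60
  weight(X=1) = 3/40
Total weight = 11/60 + 3/40 = 31/120
P(X=0 | obs) = 11/60 / 31/120 = 22/31
P(X=1 | obs) = 3/40 / 31/120 = 9/31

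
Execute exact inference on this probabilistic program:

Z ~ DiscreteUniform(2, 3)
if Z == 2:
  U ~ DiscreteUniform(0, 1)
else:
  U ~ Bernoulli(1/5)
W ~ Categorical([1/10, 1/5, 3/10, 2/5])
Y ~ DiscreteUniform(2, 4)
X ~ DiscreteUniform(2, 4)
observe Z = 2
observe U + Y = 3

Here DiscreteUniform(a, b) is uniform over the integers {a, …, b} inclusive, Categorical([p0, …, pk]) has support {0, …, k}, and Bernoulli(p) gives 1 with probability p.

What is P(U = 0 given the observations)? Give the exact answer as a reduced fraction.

Enumerate traces; 24 have nonzero weight after conditioning:
  (Z=2, U=0, W=0, Y=3, X=2) weight 1/360
  (Z=2, U=0, W=0, Y=3, X=3) weight 1/360
  (Z=2, U=0, W=0, Y=3, X=4) weight 1/360
  (Z=2, U=0, W=1, Y=3, X=2) weight 1/180
  (Z=2, U=0, W=1, Y=3, X=3) weight 1/180
  (Z=2, U=0, W=1, Y=3, X=4) weight 1/180
  (Z=2, U=0, W=2, Y=3, X=2) weight 1/120
  (Z=2, U=0, W=2, Y=3, X=3) weight 1/120
  (Z=2, U=1, W=0, Y=2, X=2) weight 1/360
  … 15 more
Group by U:
  weight(U=0) = 1/12
  weight(U=1) = 1/12
Total weight = 1/12 + 1/12 = 1/6
P(U=0 | obs) = 1/12 / 1/6 = 1/2
P(U=1 | obs) = 1/12 / 1/6 = 1/2

P(U = 0 | obs) = 1/2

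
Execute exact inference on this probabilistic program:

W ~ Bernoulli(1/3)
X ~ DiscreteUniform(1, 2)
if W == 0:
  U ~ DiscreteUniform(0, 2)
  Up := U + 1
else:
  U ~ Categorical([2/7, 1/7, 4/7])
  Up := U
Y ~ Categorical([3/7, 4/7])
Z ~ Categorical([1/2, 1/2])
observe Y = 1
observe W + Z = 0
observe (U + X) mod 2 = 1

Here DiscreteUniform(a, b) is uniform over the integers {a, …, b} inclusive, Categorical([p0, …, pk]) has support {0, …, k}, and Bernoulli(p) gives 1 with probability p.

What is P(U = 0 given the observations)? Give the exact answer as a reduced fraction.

Enumerate traces; 3 have nonzero weight after conditioning:
  (W=0, X=1, U=0, Y=1, Z=0) weight 2/63
  (W=0, X=1, U=2, Y=1, Z=0) weight 2/63
  (W=0, X=2, U=1, Y=1, Z=0) weight 2/63
Group by U:
  weight(U=0) = 2/63
  weight(U=1) = 2/63
  weight(U=2) = 2/63
Total weight = 2/63 + 2/63 + 2/63 = 2/21
P(U=0 | obs) = 2/63 / 2/21 = 1/3
P(U=1 | obs) = 2/63 / 2/21 = 1/3
P(U=2 | obs) = 2/63 / 2/21 = 1/3

P(U = 0 | obs) = 1/3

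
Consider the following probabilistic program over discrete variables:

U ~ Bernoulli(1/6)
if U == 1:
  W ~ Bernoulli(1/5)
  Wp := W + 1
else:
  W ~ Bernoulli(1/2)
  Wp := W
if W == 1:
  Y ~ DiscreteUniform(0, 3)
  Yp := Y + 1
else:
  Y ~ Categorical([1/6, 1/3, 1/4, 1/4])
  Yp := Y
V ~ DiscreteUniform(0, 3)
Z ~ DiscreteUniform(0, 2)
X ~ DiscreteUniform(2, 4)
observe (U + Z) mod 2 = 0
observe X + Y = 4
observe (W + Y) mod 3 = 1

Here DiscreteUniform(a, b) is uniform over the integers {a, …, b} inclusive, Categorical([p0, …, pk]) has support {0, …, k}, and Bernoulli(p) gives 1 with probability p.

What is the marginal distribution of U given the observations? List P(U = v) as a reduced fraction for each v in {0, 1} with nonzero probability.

Enumerate traces; 24 have nonzero weight after conditioning:
  (U=0, W=0, Y=1, V=0, Z=0, X=3) weight 5/1296
  (U=0, W=0, Y=1, V=0, Z=2, X=3) weight 5/1296
  (U=0, W=0, Y=1, V=1, Z=0, X=3) weight 5/1296
  (U=0, W=0, Y=1, V=1, Z=2, X=3) weight 5/1296
  (U=0, W=0, Y=1, V=2, Z=0, X=3) weight 5/1296
  (U=0, W=0, Y=1, V=2, Z=2, X=3) weight 5/1296
  (U=0, W=0, Y=1, V=3, Z=0, X=3) weight 5/1296
  (U=0, W=0, Y=1, V=3, Z=2, X=3) weight 5/1296
  (U=1, W=0, Y=1, V=0, Z=1, X=3) weight 1/810
  … 15 more
Group by U:
  weight(U=0) = 35/648
  weight(U=1) = 19/3240
Total weight = 35/648 + 19/3240 = 97/1620
P(U=0 | obs) = 35/648 / 97/1620 = 175/194
P(U=1 | obs) = 19/3240 / 97/1620 = 19/194

P(U=0) = 175/194, P(U=1) = 19/194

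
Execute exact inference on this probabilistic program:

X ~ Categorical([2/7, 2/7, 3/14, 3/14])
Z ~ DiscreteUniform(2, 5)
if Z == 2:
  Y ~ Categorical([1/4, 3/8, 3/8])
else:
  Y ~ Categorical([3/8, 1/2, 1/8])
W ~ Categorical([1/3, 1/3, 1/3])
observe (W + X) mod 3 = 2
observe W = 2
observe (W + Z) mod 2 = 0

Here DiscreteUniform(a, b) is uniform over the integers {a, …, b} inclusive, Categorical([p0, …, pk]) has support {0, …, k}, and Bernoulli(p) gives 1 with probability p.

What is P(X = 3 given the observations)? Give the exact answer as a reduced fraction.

Enumerate traces; 12 have nonzero weight after conditioning:
  (X=0, Z=2, Y=0, W=2) weight 1/168
  (X=0, Z=2, Y=1, W=2) weight 1/112
  (X=0, Z=2, Y=2, W=2) weight 1/112
  (X=0, Z=4, Y=0, W=2) weight 1/112
  (X=0, Z=4, Y=1, W=2) weight 1/84
  (X=0, Z=4, Y=2, W=2) weight 1/336
  (X=3, Z=2, Y=0, W=2) weight 1/224
  (X=3, Z=2, Y=1, W=2) weight 3/448
  … 4 more
Group by X:
  weight(X=0) = 1/21
  weight(X=3) = 1/28
Total weight = 1/21 + 1/28 = 1/12
P(X=0 | obs) = 1/21 / 1/12 = 4/7
P(X=3 | obs) = 1/28 / 1/12 = 3/7

P(X = 3 | obs) = 3/7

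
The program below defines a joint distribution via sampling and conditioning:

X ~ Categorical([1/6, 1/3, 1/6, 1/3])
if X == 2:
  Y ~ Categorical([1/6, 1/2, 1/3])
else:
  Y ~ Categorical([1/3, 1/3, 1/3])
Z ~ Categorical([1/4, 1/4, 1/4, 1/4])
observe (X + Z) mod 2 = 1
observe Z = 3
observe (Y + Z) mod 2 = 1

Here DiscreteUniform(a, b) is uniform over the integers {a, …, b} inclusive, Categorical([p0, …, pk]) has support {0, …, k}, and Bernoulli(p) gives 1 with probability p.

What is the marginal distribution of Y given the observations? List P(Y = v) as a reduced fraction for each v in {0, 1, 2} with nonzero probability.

P(Y=0) = 3/7, P(Y=2) = 4/7

Enumerate traces; 4 have nonzero weight after conditioning:
  (X=0, Y=0, Z=3) weight 1/72
  (X=0, Y=2, Z=3) weight 1/72
  (X=2, Y=0, Z=3) weight 1/144
  (X=2, Y=2, Z=3) weight 1/72
Group by Y:
  weight(Y=0) = 1/48
  weight(Y=2) = 1/36
Total weight = 1/48 + 1/36 = 7/144
P(Y=0 | obs) = 1/48 / 7/144 = 3/7
P(Y=2 | obs) = 1/36 / 7/144 = 4/7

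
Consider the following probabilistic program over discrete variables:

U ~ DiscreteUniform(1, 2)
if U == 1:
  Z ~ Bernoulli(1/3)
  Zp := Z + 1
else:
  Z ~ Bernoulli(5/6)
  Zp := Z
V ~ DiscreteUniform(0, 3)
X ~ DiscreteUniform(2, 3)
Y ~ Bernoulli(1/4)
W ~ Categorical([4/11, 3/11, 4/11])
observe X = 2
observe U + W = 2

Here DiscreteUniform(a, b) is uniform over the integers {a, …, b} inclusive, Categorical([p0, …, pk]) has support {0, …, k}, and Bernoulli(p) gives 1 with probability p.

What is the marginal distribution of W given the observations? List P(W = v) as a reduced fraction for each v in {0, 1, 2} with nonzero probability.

P(W=0) = 4/7, P(W=1) = 3/7

Enumerate traces; 32 have nonzero weight after conditioning:
  (U=1, Z=0, V=0, X=2, Y=0, W=1) weight 3/352
  (U=1, Z=0, V=0, X=2, Y=1, W=1) weight 1/352
  (U=1, Z=0, V=1, X=2, Y=0, W=1) weight 3/352
  (U=1, Z=0, V=1, X=2, Y=1, W=1) weight 1/352
  (U=1, Z=0, V=2, X=2, Y=0, W=1) weight 3/352
  (U=1, Z=0, V=2, X=2, Y=1, W=1) weight 1/352
  (U=1, Z=0, V=3, X=2, Y=0, W=1) weight 3/352
  (U=1, Z=0, V=3, X=2, Y=1, W=1) weight 1/352
  (U=2, Z=0, V=0, X=2, Y=0, W=0) weight 1/352
  … 23 more
Group by W:
  weight(W=0) = 1/11
  weight(W=1) = 3/44
Total weight = 1/11 + 3/44 = 7/44
P(W=0 | obs) = 1/11 / 7/44 = 4/7
P(W=1 | obs) = 3/44 / 7/44 = 3/7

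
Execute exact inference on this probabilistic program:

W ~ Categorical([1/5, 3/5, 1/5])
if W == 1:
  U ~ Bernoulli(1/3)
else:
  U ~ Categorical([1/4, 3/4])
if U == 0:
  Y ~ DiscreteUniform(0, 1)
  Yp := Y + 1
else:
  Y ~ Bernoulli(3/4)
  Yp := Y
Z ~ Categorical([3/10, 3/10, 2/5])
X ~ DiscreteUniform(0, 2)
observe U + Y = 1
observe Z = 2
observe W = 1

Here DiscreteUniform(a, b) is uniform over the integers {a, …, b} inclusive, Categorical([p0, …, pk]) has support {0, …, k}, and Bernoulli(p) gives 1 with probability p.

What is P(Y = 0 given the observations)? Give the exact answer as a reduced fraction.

P(Y = 0 | obs) = 1/5

Enumerate traces; 6 have nonzero weight after conditioning:
  (W=1, U=0, Y=1, Z=2, X=0) weight 2/75
  (W=1, U=0, Y=1, Z=2, X=1) weight 2/75
  (W=1, U=0, Y=1, Z=2, X=2) weight 2/75
  (W=1, U=1, Y=0, Z=2, X=0) weight 1/150
  (W=1, U=1, Y=0, Z=2, X=1) weight 1/150
  (W=1, U=1, Y=0, Z=2, X=2) weight 1/150
Group by Y:
  weight(Y=0) = 1/50
  weight(Y=1) = 2/25
Total weight = 1/50 + 2/25 = 1/10
P(Y=0 | obs) = 1/50 / 1/10 = 1/5
P(Y=1 | obs) = 2/25 / 1/10 = 4/5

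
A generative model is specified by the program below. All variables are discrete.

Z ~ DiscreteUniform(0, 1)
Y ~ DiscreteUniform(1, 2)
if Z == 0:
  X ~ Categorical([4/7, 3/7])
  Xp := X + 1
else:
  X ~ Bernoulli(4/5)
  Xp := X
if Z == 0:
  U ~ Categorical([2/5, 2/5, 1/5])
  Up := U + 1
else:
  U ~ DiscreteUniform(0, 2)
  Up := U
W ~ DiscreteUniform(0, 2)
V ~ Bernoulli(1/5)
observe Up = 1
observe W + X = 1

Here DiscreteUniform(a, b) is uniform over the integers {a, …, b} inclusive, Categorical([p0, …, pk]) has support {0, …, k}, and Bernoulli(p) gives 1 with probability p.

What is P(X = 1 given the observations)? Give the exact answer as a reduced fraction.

Enumerate traces; 16 have nonzero weight after conditioning:
  (Z=0, Y=1, X=0, U=0, W=1, V=0) weight 8/525
  (Z=0, Y=1, X=0, U=0, W=1, V=1) weight 2/525
  (Z=0, Y=1, X=1, U=0, W=0, V=0) weight 2/175
  (Z=0, Y=1, X=1, U=0, W=0, V=1) weight 1/350
  (Z=0, Y=2, X=0, U=0, W=1, V=0) weight 8/525
  (Z=0, Y=2, X=0, U=0, W=1, V=1) weight 2/525
  (Z=0, Y=2, X=1, U=0, W=0, V=0) weight 2/175
  (Z=0, Y=2, X=1, U=0, W=0, V=1) weight 1/350
  … 8 more
Group by X:
  weight(X=0) = 31/630
  weight(X=1) = 23/315
Total weight = 31/630 + 23/315 = 11/90
P(X=0 | obs) = 31/630 / 11/90 = 31/77
P(X=1 | obs) = 23/315 / 11/90 = 46/77

P(X = 1 | obs) = 46/77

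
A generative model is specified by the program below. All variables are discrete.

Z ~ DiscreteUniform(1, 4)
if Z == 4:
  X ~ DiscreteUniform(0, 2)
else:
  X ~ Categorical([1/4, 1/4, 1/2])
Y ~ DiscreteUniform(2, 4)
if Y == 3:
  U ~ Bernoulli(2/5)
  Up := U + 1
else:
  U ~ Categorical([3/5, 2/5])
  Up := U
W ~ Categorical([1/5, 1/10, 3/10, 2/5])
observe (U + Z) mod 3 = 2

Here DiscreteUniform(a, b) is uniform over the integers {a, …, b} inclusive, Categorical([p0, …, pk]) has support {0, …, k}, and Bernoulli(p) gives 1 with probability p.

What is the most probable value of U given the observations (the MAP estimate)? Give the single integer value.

Enumerate traces; 108 have nonzero weight after conditioning:
  (Z=1, X=0, Y=2, U=1, W=0) weight 1/600
  (Z=1, X=0, Y=2, U=1, W=1) weight 1/1200
  (Z=1, X=0, Y=2, U=1, W=2) weight 1/400
  (Z=1, X=0, Y=2, U=1, W=3) weight 1/300
  (Z=1, X=0, Y=3, U=1, W=0) weight 1/600
  (Z=1, X=0, Y=3, U=1, W=1) weight 1/1200
  (Z=1, X=0, Y=3, U=1, W=2) weight 1/400
  (Z=1, X=0, Y=3, U=1, W=3) weight 1/300
  (Z=2, X=0, Y=2, U=0, W=0) weight 1/400
  … 99 more
Group by U:
  weight(U=0) = 3/20
  weight(U=1) = 1/5
Total weight = 3/20 + 1/5 = 7/20
P(U=0 | obs) = 3/20 / 7/20 = 3/7
P(U=1 | obs) = 1/5 / 7/20 = 4/7
argmax = 1

argmax_v P(U = v | obs) = 1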